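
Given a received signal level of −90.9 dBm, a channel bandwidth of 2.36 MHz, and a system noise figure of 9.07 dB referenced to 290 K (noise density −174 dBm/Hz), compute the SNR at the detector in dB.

Noise floor: N = −174 + 10 log₁₀(B) + NF
10 log₁₀(2.36×10⁶) = 63.73 dB
N = −174 + 63.73 + 9.07 = −101.20 dBm
SNR = P_sig − N = −90.9 − (−101.20) = 10.30 dB → 10.3 dB

10.3 dB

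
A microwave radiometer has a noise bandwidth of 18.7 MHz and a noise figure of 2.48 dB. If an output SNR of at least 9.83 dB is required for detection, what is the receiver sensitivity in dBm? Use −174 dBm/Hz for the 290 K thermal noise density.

Sensitivity = −174 + 10 log₁₀(B) + NF + SNR_min
= −174 + 72.72 + 2.48 + 9.83
= −88.97 dBm → −89.0 dBm

−89.0 dBm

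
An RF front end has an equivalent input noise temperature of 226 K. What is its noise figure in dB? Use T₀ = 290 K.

F = 1 + T_e/T₀ = 1 + 226/290 = 1.77931
NF = 10 log₁₀(1.77931) = 2.50 dB

2.50 dB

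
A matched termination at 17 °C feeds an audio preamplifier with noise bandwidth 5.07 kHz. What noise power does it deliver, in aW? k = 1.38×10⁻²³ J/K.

T = 17 °C + 273.15 = 290.15 K
P_n = kTB = 1.38×10⁻²³ × 290.15 × 5.07×10³ = 2.03×10⁻¹⁷ W = 20.3 aW

20.3 aW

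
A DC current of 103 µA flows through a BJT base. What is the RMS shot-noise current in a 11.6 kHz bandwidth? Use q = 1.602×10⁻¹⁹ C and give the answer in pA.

I_n = √(2qI·B)
2qI·B = 2 × 1.602×10⁻¹⁹ × 1.03×10⁻⁴ × 1.16×10⁴ = 3.83×10⁻¹⁹ A²
I_n = √(3.83×10⁻¹⁹) = 6.19×10⁻¹⁰ A = 619 pA

619 pA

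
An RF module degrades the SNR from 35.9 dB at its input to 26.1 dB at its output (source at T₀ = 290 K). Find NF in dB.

NF (dB) = SNR_in(dB) − SNR_out(dB) when the source is at T₀
NF = 35.9 − 26.1 = 9.8 dB

9.8 dB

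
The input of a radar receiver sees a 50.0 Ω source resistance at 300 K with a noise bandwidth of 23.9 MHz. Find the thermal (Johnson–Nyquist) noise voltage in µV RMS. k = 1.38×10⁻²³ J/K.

4.45 µV

V_n = √(4kTRB)
4kTRB = 4 × 1.38×10⁻²³ × 300 × 5.00×10¹ × 2.39×10⁷ = 1.98×10⁻¹¹ V²
V_n = √(1.98×10⁻¹¹) = 4.45×10⁻⁶ V = 4.45 µV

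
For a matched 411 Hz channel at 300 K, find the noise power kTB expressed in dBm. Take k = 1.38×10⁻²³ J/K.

−147.7 dBm

P_n = kTB = 1.38×10⁻²³ × 300 × 4.11×10² = 1.70×10⁻¹⁸ W
In dBm: 10 log₁₀(1.70×10⁻¹⁸ / 10⁻³) = −147.7 dBm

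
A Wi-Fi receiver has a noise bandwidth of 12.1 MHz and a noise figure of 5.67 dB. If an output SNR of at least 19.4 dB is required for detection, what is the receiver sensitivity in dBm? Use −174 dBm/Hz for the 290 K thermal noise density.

Sensitivity = −174 + 10 log₁₀(B) + NF + SNR_min
= −174 + 70.83 + 5.67 + 19.4
= −78.10 dBm → −78.1 dBm

−78.1 dBm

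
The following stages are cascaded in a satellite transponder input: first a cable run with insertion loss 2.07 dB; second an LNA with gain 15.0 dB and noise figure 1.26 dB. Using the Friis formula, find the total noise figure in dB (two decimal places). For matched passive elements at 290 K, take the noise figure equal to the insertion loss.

3.33 dB

Convert to linear (a loss of L dB is a gain of −L dB): F_i = 10^(NF_i/10), G_i = 10^(G_i,dB/10)
  Stage 1: F_1 = 10^(2.07/10) = 1.611, G_1 = 10^(−2.07/10) = 0.6209
  Stage 2: F_2 = 10^(1.26/10) = 1.337, G_2 = 10^(15.0/10) = 31.62
Friis cascade:
  F = 1.611 + (1.337 − 1)/0.6209 = 2.153
NF = 10 log₁₀(2.153) = 3.33 dB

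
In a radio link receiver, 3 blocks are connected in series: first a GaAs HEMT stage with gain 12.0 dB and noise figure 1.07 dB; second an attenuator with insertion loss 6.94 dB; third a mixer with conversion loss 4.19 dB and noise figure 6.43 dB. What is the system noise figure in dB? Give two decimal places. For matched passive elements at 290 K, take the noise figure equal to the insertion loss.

Convert to linear (a loss of L dB is a gain of −L dB): F_i = 10^(NF_i/10), G_i = 10^(G_i,dB/10)
  Stage 1: F_1 = 10^(1.07/10) = 1.279, G_1 = 10^(12.0/10) = 15.85
  Stage 2: F_2 = 10^(6.94/10) = 4.943, G_2 = 10^(−6.94/10) = 0.2023
  Stage 3: F_3 = 10^(6.43/10) = 4.395, G_3 = 10^(−4.19/10) = 0.3811
Friis cascade:
  F = 1.279 + (4.943 − 1)/15.85 + (4.395 − 1)/3.206 = 2.587
NF = 10 log₁₀(2.587) = 4.13 dB

4.13 dB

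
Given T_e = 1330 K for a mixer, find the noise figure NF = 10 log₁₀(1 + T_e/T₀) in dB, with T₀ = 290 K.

F = 1 + T_e/T₀ = 1 + 1330/290 = 5.58621
NF = 10 log₁₀(5.58621) = 7.47 dB

7.47 dB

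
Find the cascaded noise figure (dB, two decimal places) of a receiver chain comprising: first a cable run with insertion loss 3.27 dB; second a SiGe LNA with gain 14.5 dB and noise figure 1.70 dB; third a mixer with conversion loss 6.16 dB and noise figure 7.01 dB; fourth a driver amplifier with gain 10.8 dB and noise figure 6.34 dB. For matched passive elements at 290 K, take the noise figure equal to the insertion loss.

6.51 dB

Convert to linear (a loss of L dB is a gain of −L dB): F_i = 10^(NF_i/10), G_i = 10^(G_i,dB/10)
  Stage 1: F_1 = 10^(3.27/10) = 2.123, G_1 = 10^(−3.27/10) = 0.4710
  Stage 2: F_2 = 10^(1.70/10) = 1.479, G_2 = 10^(14.5/10) = 28.18
  Stage 3: F_3 = 10^(7.01/10) = 5.023, G_3 = 10^(−6.16/10) = 0.2421
  Stage 4: F_4 = 10^(6.34/10) = 4.305, G_4 = 10^(10.8/10) = 12.02
Friis cascade:
  F = 2.123 + (1.479 − 1)/0.4710 + (5.023 − 1)/13.27 + (4.305 − 1)/3.214 = 4.472
NF = 10 log₁₀(4.472) = 6.51 dB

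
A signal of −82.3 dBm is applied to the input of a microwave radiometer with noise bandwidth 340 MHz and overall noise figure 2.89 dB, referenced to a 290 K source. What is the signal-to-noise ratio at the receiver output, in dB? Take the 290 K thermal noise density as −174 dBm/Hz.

3.5 dB

Noise floor: N = −174 + 10 log₁₀(B) + NF
10 log₁₀(3.40×10⁸) = 85.31 dB
N = −174 + 85.31 + 2.89 = −85.80 dBm
SNR = P_sig − N = −82.3 − (−85.80) = 3.50 dB → 3.5 dB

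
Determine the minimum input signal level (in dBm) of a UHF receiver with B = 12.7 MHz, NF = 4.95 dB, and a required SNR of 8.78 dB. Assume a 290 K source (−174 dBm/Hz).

Sensitivity = −174 + 10 log₁₀(B) + NF + SNR_min
= −174 + 71.04 + 4.95 + 8.78
= −89.23 dBm → −89.2 dBm

−89.2 dBm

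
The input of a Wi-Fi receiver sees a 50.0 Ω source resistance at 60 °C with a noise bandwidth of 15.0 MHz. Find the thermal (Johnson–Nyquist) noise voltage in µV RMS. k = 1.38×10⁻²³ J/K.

3.71 µV

T = 60 °C + 273.15 = 333.15 K
V_n = √(4kTRB)
4kTRB = 4 × 1.38×10⁻²³ × 333.15 × 5.00×10¹ × 1.50×10⁷ = 1.38×10⁻¹¹ V²
V_n = √(1.38×10⁻¹¹) = 3.71×10⁻⁶ V = 3.71 µV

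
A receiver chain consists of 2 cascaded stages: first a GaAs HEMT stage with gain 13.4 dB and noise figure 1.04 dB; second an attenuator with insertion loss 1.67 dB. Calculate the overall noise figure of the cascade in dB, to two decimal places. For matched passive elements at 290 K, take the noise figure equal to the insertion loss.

Convert to linear (a loss of L dB is a gain of −L dB): F_i = 10^(NF_i/10), G_i = 10^(G_i,dB/10)
  Stage 1: F_1 = 10^(1.04/10) = 1.271, G_1 = 10^(13.4/10) = 21.88
  Stage 2: F_2 = 10^(1.67/10) = 1.469, G_2 = 10^(−1.67/10) = 0.6808
Friis cascade:
  F = 1.271 + (1.469 − 1)/21.88 = 1.292
NF = 10 log₁₀(1.292) = 1.11 dB

1.11 dB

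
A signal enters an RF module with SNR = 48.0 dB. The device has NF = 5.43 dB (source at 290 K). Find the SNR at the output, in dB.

42.57 dB

By definition F = SNR_in/SNR_out, so in dB: SNR_out = SNR_in − NF
SNR_out = 48.0 − 5.43 = 42.57 dB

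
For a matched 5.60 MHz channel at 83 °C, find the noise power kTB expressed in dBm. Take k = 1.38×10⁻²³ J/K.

T = 83 °C + 273.15 = 356.15 K
P_n = kTB = 1.38×10⁻²³ × 356.15 × 5.60×10⁶ = 2.75×10⁻¹⁴ W
In dBm: 10 log₁₀(2.75×10⁻¹⁴ / 10⁻³) = −105.6 dBm

−105.6 dBm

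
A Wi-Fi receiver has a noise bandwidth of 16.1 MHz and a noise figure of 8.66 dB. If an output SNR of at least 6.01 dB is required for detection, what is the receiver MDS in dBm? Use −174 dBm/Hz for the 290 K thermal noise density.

−87.3 dBm

Sensitivity = −174 + 10 log₁₀(B) + NF + SNR_min
= −174 + 72.07 + 8.66 + 6.01
= −87.26 dBm → −87.3 dBm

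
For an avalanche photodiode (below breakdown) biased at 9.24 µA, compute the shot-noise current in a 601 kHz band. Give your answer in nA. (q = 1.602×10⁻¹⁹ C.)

1.33 nA

I_n = √(2qI·B)
2qI·B = 2 × 1.602×10⁻¹⁹ × 9.24×10⁻⁶ × 6.01×10⁵ = 1.78×10⁻¹⁸ A²
I_n = √(1.78×10⁻¹⁸) = 1.33×10⁻⁹ A = 1.33 nA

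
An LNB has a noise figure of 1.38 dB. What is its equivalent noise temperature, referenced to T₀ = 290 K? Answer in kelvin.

F = 10^(1.38/10) = 1.37404
T_e = (F − 1)·T₀ = (1.37404 − 1) × 290 = 108 K

108 K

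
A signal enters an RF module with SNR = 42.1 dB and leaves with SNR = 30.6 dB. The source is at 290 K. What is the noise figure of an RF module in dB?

NF (dB) = SNR_in(dB) − SNR_out(dB) when the source is at T₀
NF = 42.1 − 30.6 = 11.5 dB

11.5 dB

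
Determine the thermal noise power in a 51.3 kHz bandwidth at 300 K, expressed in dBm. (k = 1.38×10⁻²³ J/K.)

P_n = kTB = 1.38×10⁻²³ × 300 × 5.13×10⁴ = 2.12×10⁻¹⁶ W
In dBm: 10 log₁₀(2.12×10⁻¹⁶ / 10⁻³) = −126.7 dBm

−126.7 dBm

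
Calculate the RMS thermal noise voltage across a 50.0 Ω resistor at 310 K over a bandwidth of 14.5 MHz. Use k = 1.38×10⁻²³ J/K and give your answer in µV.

3.52 µV

V_n = √(4kTRB)
4kTRB = 4 × 1.38×10⁻²³ × 310 × 5.00×10¹ × 1.45×10⁷ = 1.24×10⁻¹¹ V²
V_n = √(1.24×10⁻¹¹) = 3.52×10⁻⁶ V = 3.52 µV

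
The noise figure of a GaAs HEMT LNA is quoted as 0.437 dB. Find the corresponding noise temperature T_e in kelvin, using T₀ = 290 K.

30.7 K

F = 10^(0.437/10) = 1.10586
T_e = (F − 1)·T₀ = (1.10586 − 1) × 290 = 30.7 K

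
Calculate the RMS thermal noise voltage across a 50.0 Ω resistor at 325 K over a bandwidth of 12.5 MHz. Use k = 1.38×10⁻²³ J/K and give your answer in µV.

V_n = √(4kTRB)
4kTRB = 4 × 1.38×10⁻²³ × 325 × 5.00×10¹ × 1.25×10⁷ = 1.12×10⁻¹¹ V²
V_n = √(1.12×10⁻¹¹) = 3.35×10⁻⁶ V = 3.35 µV

3.35 µV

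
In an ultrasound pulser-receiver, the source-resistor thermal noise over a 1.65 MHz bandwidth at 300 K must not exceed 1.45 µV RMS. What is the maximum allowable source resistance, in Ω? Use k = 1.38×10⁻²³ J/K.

76.9 Ω

Johnson–Nyquist: V_n = √(4kTRB) ⇒ R = V_n² / (4kTB)
4kTB = 4 × 1.38×10⁻²³ × 300 × 1.65×10⁶ = 2.73×10⁻¹⁴
R = (1.45×10⁻⁶)² / 2.73×10⁻¹⁴ = 7.69×10¹ Ω = 76.9 Ω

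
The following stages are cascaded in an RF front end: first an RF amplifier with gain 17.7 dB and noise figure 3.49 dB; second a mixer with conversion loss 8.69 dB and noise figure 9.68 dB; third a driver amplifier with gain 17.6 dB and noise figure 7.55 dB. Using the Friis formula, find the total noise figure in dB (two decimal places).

Convert to linear (a loss of L dB is a gain of −L dB): F_i = 10^(NF_i/10), G_i = 10^(G_i,dB/10)
  Stage 1: F_1 = 10^(3.49/10) = 2.234, G_1 = 10^(17.7/10) = 58.88
  Stage 2: F_2 = 10^(9.68/10) = 9.290, G_2 = 10^(−8.69/10) = 0.1352
  Stage 3: F_3 = 10^(7.55/10) = 5.689, G_3 = 10^(17.6/10) = 57.54
Friis cascade:
  F = 2.234 + (9.290 − 1)/58.88 + (5.689 − 1)/7.962 = 2.963
NF = 10 log₁₀(2.963) = 4.72 dB

4.72 dB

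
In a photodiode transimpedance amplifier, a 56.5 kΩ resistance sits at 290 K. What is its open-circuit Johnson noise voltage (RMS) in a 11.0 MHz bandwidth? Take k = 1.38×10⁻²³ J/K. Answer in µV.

99.7 µV

V_n = √(4kTRB)
4kTRB = 4 × 1.38×10⁻²³ × 290 × 5.65×10⁴ × 1.10×10⁷ = 9.95×10⁻⁹ V²
V_n = √(9.95×10⁻⁹) = 9.97×10⁻⁵ V = 99.7 µV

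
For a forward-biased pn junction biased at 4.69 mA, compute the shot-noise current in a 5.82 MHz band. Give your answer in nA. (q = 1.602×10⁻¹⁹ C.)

93.5 nA

I_n = √(2qI·B)
2qI·B = 2 × 1.602×10⁻¹⁹ × 4.69×10⁻³ × 5.82×10⁶ = 8.75×10⁻¹⁵ A²
I_n = √(8.75×10⁻¹⁵) = 9.35×10⁻⁸ A = 93.5 nA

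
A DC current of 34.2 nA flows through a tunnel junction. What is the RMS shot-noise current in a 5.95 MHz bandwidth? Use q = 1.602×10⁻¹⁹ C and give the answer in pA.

255 pA

I_n = √(2qI·B)
2qI·B = 2 × 1.602×10⁻¹⁹ × 3.42×10⁻⁸ × 5.95×10⁶ = 6.52×10⁻²⁰ A²
I_n = √(6.52×10⁻²⁰) = 2.55×10⁻¹⁰ A = 255 pA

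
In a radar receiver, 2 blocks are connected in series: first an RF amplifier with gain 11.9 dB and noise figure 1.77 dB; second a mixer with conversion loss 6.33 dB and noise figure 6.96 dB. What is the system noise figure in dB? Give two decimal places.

Convert to linear (a loss of L dB is a gain of −L dB): F_i = 10^(NF_i/10), G_i = 10^(G_i,dB/10)
  Stage 1: F_1 = 10^(1.77/10) = 1.503, G_1 = 10^(11.9/10) = 15.49
  Stage 2: F_2 = 10^(6.96/10) = 4.966, G_2 = 10^(−6.33/10) = 0.2328
Friis cascade:
  F = 1.503 + (4.966 − 1)/15.49 = 1.759
NF = 10 log₁₀(1.759) = 2.45 dB

2.45 dB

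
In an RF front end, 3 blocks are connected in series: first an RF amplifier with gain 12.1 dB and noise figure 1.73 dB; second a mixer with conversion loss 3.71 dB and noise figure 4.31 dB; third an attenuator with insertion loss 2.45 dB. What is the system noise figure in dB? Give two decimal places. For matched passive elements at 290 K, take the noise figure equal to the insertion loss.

2.31 dB

Convert to linear (a loss of L dB is a gain of −L dB): F_i = 10^(NF_i/10), G_i = 10^(G_i,dB/10)
  Stage 1: F_1 = 10^(1.73/10) = 1.489, G_1 = 10^(12.1/10) = 16.22
  Stage 2: F_2 = 10^(4.31/10) = 2.698, G_2 = 10^(−3.71/10) = 0.4256
  Stage 3: F_3 = 10^(2.45/10) = 1.758, G_3 = 10^(−2.45/10) = 0.5689
Friis cascade:
  F = 1.489 + (2.698 − 1)/16.22 + (1.758 − 1)/6.902 = 1.704
NF = 10 log₁₀(1.704) = 2.31 dB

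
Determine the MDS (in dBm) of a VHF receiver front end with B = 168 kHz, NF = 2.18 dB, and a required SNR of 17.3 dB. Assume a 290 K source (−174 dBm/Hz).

Sensitivity = −174 + 10 log₁₀(B) + NF + SNR_min
= −174 + 52.25 + 2.18 + 17.3
= −102.27 dBm → −102.3 dBm

−102.3 dBm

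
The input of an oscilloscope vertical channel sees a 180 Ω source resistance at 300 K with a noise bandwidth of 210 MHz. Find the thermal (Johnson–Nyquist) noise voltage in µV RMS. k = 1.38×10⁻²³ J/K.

25.0 µV

V_n = √(4kTRB)
4kTRB = 4 × 1.38×10⁻²³ × 300 × 1.80×10² × 2.10×10⁸ = 6.26×10⁻¹⁰ V²
V_n = √(6.26×10⁻¹⁰) = 2.50×10⁻⁵ V = 25.0 µV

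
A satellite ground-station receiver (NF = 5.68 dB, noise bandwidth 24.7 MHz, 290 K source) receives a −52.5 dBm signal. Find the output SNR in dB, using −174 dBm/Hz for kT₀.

41.9 dB

Noise floor: N = −174 + 10 log₁₀(B) + NF
10 log₁₀(2.47×10⁷) = 73.93 dB
N = −174 + 73.93 + 5.68 = −94.39 dBm
SNR = P_sig − N = −52.5 − (−94.39) = 41.89 dB → 41.9 dB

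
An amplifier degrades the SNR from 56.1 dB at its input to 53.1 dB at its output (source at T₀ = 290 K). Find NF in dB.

NF (dB) = SNR_in(dB) − SNR_out(dB) when the source is at T₀
NF = 56.1 − 53.1 = 3.0 dB

3.0 dB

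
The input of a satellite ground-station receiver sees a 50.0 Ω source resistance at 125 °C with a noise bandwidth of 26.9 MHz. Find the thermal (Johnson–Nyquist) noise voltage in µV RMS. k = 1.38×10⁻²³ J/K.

T = 125 °C + 273.15 = 398.15 K
V_n = √(4kTRB)
4kTRB = 4 × 1.38×10⁻²³ × 398.15 × 5.00×10¹ × 2.69×10⁷ = 2.96×10⁻¹¹ V²
V_n = √(2.96×10⁻¹¹) = 5.44×10⁻⁶ V = 5.44 µV

5.44 µV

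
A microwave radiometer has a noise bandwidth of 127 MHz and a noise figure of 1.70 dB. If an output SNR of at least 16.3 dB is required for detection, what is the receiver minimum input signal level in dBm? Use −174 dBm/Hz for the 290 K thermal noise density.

Sensitivity = −174 + 10 log₁₀(B) + NF + SNR_min
= −174 + 81.04 + 1.70 + 16.3
= −74.96 dBm → −75.0 dBm

−75.0 dBm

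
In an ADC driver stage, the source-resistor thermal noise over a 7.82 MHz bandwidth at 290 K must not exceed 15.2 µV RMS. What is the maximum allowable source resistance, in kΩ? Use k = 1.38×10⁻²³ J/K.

1.85 kΩ

Johnson–Nyquist: V_n = √(4kTRB) ⇒ R = V_n² / (4kTB)
4kTB = 4 × 1.38×10⁻²³ × 290 × 7.82×10⁶ = 1.25×10⁻¹³
R = (1.52×10⁻⁵)² / 1.25×10⁻¹³ = 1.85×10³ Ω = 1.85 kΩ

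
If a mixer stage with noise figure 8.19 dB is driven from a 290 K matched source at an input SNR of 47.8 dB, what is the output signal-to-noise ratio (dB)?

39.61 dB

By definition F = SNR_in/SNR_out, so in dB: SNR_out = SNR_in − NF
SNR_out = 47.8 − 8.19 = 39.61 dB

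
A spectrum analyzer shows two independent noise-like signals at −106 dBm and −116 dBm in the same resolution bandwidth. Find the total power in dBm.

−105.6 dBm

Convert to linear, add, convert back:
P₁ = 2.51×10⁻¹⁴ W, P₂ = 2.51×10⁻¹⁵ W
P_tot = 2.76×10⁻¹⁴ W → 10 log₁₀(P_tot / 10⁻³) = −105.6 dBm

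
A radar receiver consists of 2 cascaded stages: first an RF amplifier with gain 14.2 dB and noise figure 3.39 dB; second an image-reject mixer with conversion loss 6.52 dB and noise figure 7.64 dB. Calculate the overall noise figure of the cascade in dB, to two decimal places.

3.74 dB

Convert to linear (a loss of L dB is a gain of −L dB): F_i = 10^(NF_i/10), G_i = 10^(G_i,dB/10)
  Stage 1: F_1 = 10^(3.39/10) = 2.183, G_1 = 10^(14.2/10) = 26.30
  Stage 2: F_2 = 10^(7.64/10) = 5.808, G_2 = 10^(−6.52/10) = 0.2228
Friis cascade:
  F = 2.183 + (5.808 − 1)/26.30 = 2.366
NF = 10 log₁₀(2.366) = 3.74 dB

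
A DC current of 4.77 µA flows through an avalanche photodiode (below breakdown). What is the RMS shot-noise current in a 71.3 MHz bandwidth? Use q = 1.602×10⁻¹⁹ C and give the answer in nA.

10.4 nA

I_n = √(2qI·B)
2qI·B = 2 × 1.602×10⁻¹⁹ × 4.77×10⁻⁶ × 7.13×10⁷ = 1.09×10⁻¹⁶ A²
I_n = √(1.09×10⁻¹⁶) = 1.04×10⁻⁸ A = 10.4 nA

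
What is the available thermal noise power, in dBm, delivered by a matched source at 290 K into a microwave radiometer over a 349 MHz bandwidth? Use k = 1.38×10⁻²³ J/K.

P_n = kTB = 1.38×10⁻²³ × 290 × 3.49×10⁸ = 1.40×10⁻¹² W
In dBm: 10 log₁₀(1.40×10⁻¹² / 10⁻³) = −88.5 dBm

−88.5 dBm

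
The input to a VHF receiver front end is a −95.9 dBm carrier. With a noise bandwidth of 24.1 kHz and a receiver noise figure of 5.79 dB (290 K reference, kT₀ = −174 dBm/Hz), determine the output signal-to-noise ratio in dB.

Noise floor: N = −174 + 10 log₁₀(B) + NF
10 log₁₀(2.41×10⁴) = 43.82 dB
N = −174 + 43.82 + 5.79 = −124.39 dBm
SNR = P_sig − N = −95.9 − (−124.39) = 28.49 dB → 28.5 dB

28.5 dB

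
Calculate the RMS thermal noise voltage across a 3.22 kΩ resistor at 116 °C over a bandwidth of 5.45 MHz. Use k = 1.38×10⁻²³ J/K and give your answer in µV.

19.4 µV

T = 116 °C + 273.15 = 389.15 K
V_n = √(4kTRB)
4kTRB = 4 × 1.38×10⁻²³ × 389.15 × 3.22×10³ × 5.45×10⁶ = 3.77×10⁻¹⁰ V²
V_n = √(3.77×10⁻¹⁰) = 1.94×10⁻⁵ V = 19.4 µV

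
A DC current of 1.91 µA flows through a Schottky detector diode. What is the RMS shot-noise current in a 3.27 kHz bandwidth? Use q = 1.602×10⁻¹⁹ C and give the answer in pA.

I_n = √(2qI·B)
2qI·B = 2 × 1.602×10⁻¹⁹ × 1.91×10⁻⁶ × 3.27×10³ = 2.00×10⁻²¹ A²
I_n = √(2.00×10⁻²¹) = 4.47×10⁻¹¹ A = 44.7 pA

44.7 pA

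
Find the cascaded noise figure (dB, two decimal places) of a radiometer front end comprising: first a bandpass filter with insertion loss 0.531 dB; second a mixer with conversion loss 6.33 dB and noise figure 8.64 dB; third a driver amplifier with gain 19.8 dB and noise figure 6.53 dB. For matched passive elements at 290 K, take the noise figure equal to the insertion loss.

14.02 dB

Convert to linear (a loss of L dB is a gain of −L dB): F_i = 10^(NF_i/10), G_i = 10^(G_i,dB/10)
  Stage 1: F_1 = 10^(0.531/10) = 1.130, G_1 = 10^(−0.531/10) = 0.8849
  Stage 2: F_2 = 10^(8.64/10) = 7.311, G_2 = 10^(−6.33/10) = 0.2328
  Stage 3: F_3 = 10^(6.53/10) = 4.498, G_3 = 10^(19.8/10) = 95.50
Friis cascade:
  F = 1.130 + (7.311 − 1)/0.8849 + (4.498 − 1)/0.2060 = 25.24
NF = 10 log₁₀(25.24) = 14.02 dB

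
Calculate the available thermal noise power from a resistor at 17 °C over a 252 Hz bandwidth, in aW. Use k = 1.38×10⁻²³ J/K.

T = 17 °C + 273.15 = 290.15 K
P_n = kTB = 1.38×10⁻²³ × 290.15 × 2.52×10² = 1.01×10⁻¹⁸ W = 1.01 aW

1.01 aW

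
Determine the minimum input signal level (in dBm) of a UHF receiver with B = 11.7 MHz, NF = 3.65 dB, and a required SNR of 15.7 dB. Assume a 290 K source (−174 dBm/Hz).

−84.0 dBm

Sensitivity = −174 + 10 log₁₀(B) + NF + SNR_min
= −174 + 70.68 + 3.65 + 15.7
= −83.97 dBm → −84.0 dBm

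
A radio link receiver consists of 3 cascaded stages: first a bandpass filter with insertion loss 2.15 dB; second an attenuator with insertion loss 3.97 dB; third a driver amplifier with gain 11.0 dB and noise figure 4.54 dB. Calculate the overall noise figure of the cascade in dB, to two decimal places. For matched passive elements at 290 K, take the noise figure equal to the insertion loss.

10.66 dB

Convert to linear (a loss of L dB is a gain of −L dB): F_i = 10^(NF_i/10), G_i = 10^(G_i,dB/10)
  Stage 1: F_1 = 10^(2.15/10) = 1.641, G_1 = 10^(−2.15/10) = 0.6095
  Stage 2: F_2 = 10^(3.97/10) = 2.495, G_2 = 10^(−3.97/10) = 0.4009
  Stage 3: F_3 = 10^(4.54/10) = 2.844, G_3 = 10^(11.0/10) = 12.59
Friis cascade:
  F = 1.641 + (2.495 − 1)/0.6095 + (2.844 − 1)/0.2443 = 11.64
NF = 10 log₁₀(11.64) = 10.66 dB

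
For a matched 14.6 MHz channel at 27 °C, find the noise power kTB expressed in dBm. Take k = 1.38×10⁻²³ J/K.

T = 27 °C + 273.15 = 300.15 K
P_n = kTB = 1.38×10⁻²³ × 300.15 × 1.46×10⁷ = 6.05×10⁻¹⁴ W
In dBm: 10 log₁₀(6.05×10⁻¹⁴ / 10⁻³) = −102.2 dBm

−102.2 dBm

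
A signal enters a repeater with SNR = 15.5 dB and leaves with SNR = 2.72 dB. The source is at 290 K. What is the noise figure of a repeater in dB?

12.78 dB

NF (dB) = SNR_in(dB) − SNR_out(dB) when the source is at T₀
NF = 15.5 − 2.72 = 12.78 dB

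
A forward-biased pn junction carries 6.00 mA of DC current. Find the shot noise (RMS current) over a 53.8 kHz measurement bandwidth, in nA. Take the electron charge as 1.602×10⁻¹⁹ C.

I_n = √(2qI·B)
2qI·B = 2 × 1.602×10⁻¹⁹ × 6.00×10⁻³ × 5.38×10⁴ = 1.03×10⁻¹⁶ A²
I_n = √(1.03×10⁻¹⁶) = 1.02×10⁻⁸ A = 10.2 nA

10.2 nA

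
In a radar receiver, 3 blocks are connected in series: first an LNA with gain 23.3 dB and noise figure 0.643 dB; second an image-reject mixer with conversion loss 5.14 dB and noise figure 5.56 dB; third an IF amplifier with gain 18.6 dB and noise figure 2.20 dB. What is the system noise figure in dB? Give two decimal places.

Convert to linear (a loss of L dB is a gain of −L dB): F_i = 10^(NF_i/10), G_i = 10^(G_i,dB/10)
  Stage 1: F_1 = 10^(0.643/10) = 1.160, G_1 = 10^(23.3/10) = 213.8
  Stage 2: F_2 = 10^(5.56/10) = 3.597, G_2 = 10^(−5.14/10) = 0.3062
  Stage 3: F_3 = 10^(2.20/10) = 1.660, G_3 = 10^(18.6/10) = 72.44
Friis cascade:
  F = 1.160 + (3.597 − 1)/213.8 + (1.660 − 1)/65.46 = 1.182
NF = 10 log₁₀(1.182) = 0.73 dB

0.73 dB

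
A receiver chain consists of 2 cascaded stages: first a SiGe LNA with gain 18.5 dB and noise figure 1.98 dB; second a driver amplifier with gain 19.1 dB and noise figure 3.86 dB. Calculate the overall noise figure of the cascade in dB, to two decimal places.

2.04 dB

Convert to linear (a loss of L dB is a gain of −L dB): F_i = 10^(NF_i/10), G_i = 10^(G_i,dB/10)
  Stage 1: F_1 = 10^(1.98/10) = 1.578, G_1 = 10^(18.5/10) = 70.79
  Stage 2: F_2 = 10^(3.86/10) = 2.432, G_2 = 10^(19.1/10) = 81.28
Friis cascade:
  F = 1.578 + (2.432 − 1)/70.79 = 1.598
NF = 10 log₁₀(1.598) = 2.04 dB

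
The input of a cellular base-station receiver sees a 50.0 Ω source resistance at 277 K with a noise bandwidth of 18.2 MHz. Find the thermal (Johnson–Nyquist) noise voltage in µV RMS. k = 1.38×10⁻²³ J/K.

V_n = √(4kTRB)
4kTRB = 4 × 1.38×10⁻²³ × 277 × 5.00×10¹ × 1.82×10⁷ = 1.39×10⁻¹¹ V²
V_n = √(1.39×10⁻¹¹) = 3.73×10⁻⁶ V = 3.73 µV

3.73 µV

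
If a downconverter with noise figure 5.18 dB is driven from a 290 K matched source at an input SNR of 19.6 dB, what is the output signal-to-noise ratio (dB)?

By definition F = SNR_in/SNR_out, so in dB: SNR_out = SNR_in − NF
SNR_out = 19.6 − 5.18 = 14.42 dB

14.42 dB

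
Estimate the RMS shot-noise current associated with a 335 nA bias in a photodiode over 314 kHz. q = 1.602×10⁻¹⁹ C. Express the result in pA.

I_n = √(2qI·B)
2qI·B = 2 × 1.602×10⁻¹⁹ × 3.35×10⁻⁷ × 3.14×10⁵ = 3.37×10⁻²⁰ A²
I_n = √(3.37×10⁻²⁰) = 1.84×10⁻¹⁰ A = 184 pA

184 pA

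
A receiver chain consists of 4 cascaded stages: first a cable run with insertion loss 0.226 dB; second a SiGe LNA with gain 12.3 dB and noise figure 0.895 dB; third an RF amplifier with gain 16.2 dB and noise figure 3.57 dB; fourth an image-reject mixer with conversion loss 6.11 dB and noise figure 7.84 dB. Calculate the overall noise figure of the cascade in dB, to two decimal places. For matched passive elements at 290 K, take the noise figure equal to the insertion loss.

1.40 dB

Convert to linear (a loss of L dB is a gain of −L dB): F_i = 10^(NF_i/10), G_i = 10^(G_i,dB/10)
  Stage 1: F_1 = 10^(0.226/10) = 1.053, G_1 = 10^(−0.226/10) = 0.9493
  Stage 2: F_2 = 10^(0.895/10) = 1.229, G_2 = 10^(12.3/10) = 16.98
  Stage 3: F_3 = 10^(3.57/10) = 2.275, G_3 = 10^(16.2/10) = 41.69
  Stage 4: F_4 = 10^(7.84/10) = 6.081, G_4 = 10^(−6.11/10) = 0.2449
Friis cascade:
  F = 1.053 + (1.229 − 1)/0.9493 + (2.275 − 1)/16.12 + (6.081 − 1)/672.0 = 1.381
NF = 10 log₁₀(1.381) = 1.40 dB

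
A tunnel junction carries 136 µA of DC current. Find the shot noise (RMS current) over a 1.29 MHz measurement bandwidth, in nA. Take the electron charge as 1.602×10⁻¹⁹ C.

7.50 nA

I_n = √(2qI·B)
2qI·B = 2 × 1.602×10⁻¹⁹ × 1.36×10⁻⁴ × 1.29×10⁶ = 5.62×10⁻¹⁷ A²
I_n = √(5.62×10⁻¹⁷) = 7.50×10⁻⁹ A = 7.50 nA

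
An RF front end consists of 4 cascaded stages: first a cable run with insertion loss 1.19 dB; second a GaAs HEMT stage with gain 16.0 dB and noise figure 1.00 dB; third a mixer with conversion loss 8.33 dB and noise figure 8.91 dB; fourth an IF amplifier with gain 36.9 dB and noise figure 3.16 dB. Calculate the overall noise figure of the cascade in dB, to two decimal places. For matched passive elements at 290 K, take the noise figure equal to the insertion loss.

Convert to linear (a loss of L dB is a gain of −L dB): F_i = 10^(NF_i/10), G_i = 10^(G_i,dB/10)
  Stage 1: F_1 = 10^(1.19/10) = 1.315, G_1 = 10^(−1.19/10) = 0.7603
  Stage 2: F_2 = 10^(1.00/10) = 1.259, G_2 = 10^(16.0/10) = 39.81
  Stage 3: F_3 = 10^(8.91/10) = 7.780, G_3 = 10^(−8.33/10) = 0.1469
  Stage 4: F_4 = 10^(3.16/10) = 2.070, G_4 = 10^(36.9/10) = 4898
Friis cascade:
  F = 1.315 + (1.259 − 1)/0.7603 + (7.780 − 1)/30.27 + (2.070 − 1)/4.446 = 2.120
NF = 10 log₁₀(2.120) = 3.26 dB

3.26 dB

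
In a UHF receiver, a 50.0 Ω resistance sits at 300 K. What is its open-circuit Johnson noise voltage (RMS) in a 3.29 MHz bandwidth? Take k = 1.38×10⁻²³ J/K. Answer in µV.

V_n = √(4kTRB)
4kTRB = 4 × 1.38×10⁻²³ × 300 × 5.00×10¹ × 3.29×10⁶ = 2.72×10⁻¹² V²
V_n = √(2.72×10⁻¹²) = 1.65×10⁻⁶ V = 1.65 µV

1.65 µV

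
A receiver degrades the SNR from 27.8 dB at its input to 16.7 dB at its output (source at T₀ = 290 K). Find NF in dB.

11.1 dB

NF (dB) = SNR_in(dB) − SNR_out(dB) when the source is at T₀
NF = 27.8 − 16.7 = 11.1 dB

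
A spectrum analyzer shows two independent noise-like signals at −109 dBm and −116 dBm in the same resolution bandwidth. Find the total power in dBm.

Convert to linear, add, convert back:
P₁ = 1.26×10⁻¹⁴ W, P₂ = 2.51×10⁻¹⁵ W
P_tot = 1.51×10⁻¹⁴ W → 10 log₁₀(P_tot / 10⁻³) = −108.2 dBm

−108.2 dBm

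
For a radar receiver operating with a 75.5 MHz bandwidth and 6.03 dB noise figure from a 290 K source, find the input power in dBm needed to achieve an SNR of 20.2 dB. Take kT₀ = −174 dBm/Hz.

−69.0 dBm

Sensitivity = −174 + 10 log₁₀(B) + NF + SNR_min
= −174 + 78.78 + 6.03 + 20.2
= −68.99 dBm → −69.0 dBm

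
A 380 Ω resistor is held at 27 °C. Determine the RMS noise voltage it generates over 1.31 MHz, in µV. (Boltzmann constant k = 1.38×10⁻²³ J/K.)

T = 27 °C + 273.15 = 300.15 K
V_n = √(4kTRB)
4kTRB = 4 × 1.38×10⁻²³ × 300.15 × 3.80×10² × 1.31×10⁶ = 8.25×10⁻¹² V²
V_n = √(8.25×10⁻¹²) = 2.87×10⁻⁶ V = 2.87 µV

2.87 µV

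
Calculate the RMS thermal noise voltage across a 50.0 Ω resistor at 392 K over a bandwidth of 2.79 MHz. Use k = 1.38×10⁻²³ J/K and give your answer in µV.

1.74 µV

V_n = √(4kTRB)
4kTRB = 4 × 1.38×10⁻²³ × 392 × 5.00×10¹ × 2.79×10⁶ = 3.02×10⁻¹² V²
V_n = √(3.02×10⁻¹²) = 1.74×10⁻⁶ V = 1.74 µV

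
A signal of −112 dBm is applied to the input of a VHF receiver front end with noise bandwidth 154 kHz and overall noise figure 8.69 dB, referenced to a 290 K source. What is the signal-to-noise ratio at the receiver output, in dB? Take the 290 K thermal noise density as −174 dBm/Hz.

Noise floor: N = −174 + 10 log₁₀(B) + NF
10 log₁₀(1.54×10⁵) = 51.88 dB
N = −174 + 51.88 + 8.69 = −113.43 dBm
SNR = P_sig − N = −112 − (−113.43) = 1.43 dB → 1.4 dB

1.4 dB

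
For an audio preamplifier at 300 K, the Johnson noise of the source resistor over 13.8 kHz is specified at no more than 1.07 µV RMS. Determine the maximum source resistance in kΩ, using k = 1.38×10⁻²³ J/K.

5.01 kΩ

Johnson–Nyquist: V_n = √(4kTRB) ⇒ R = V_n² / (4kTB)
4kTB = 4 × 1.38×10⁻²³ × 300 × 1.38×10⁴ = 2.29×10⁻¹⁶
R = (1.07×10⁻⁶)² / 2.29×10⁻¹⁶ = 5.01×10³ Ω = 5.01 kΩ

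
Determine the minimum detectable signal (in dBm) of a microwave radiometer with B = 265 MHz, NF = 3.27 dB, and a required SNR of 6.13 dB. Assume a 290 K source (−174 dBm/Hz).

−80.4 dBm

Sensitivity = −174 + 10 log₁₀(B) + NF + SNR_min
= −174 + 84.23 + 3.27 + 6.13
= −80.37 dBm → −80.4 dBm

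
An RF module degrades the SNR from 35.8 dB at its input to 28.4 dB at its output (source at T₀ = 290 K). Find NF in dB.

NF (dB) = SNR_in(dB) − SNR_out(dB) when the source is at T₀
NF = 35.8 − 28.4 = 7.4 dB

7.4 dB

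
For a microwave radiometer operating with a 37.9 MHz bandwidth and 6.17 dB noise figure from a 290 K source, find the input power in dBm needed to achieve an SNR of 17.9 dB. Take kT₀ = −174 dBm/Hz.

−74.1 dBm

Sensitivity = −174 + 10 log₁₀(B) + NF + SNR_min
= −174 + 75.79 + 6.17 + 17.9
= −74.14 dBm → −74.1 dBm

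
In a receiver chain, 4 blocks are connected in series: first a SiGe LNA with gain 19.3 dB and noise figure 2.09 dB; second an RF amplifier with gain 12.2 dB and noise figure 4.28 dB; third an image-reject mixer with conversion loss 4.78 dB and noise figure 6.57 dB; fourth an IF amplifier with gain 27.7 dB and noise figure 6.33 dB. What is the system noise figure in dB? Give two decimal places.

Convert to linear (a loss of L dB is a gain of −L dB): F_i = 10^(NF_i/10), G_i = 10^(G_i,dB/10)
  Stage 1: F_1 = 10^(2.09/10) = 1.618, G_1 = 10^(19.3/10) = 85.11
  Stage 2: F_2 = 10^(4.28/10) = 2.679, G_2 = 10^(12.2/10) = 16.60
  Stage 3: F_3 = 10^(6.57/10) = 4.539, G_3 = 10^(−4.78/10) = 0.3327
  Stage 4: F_4 = 10^(6.33/10) = 4.295, G_4 = 10^(27.7/10) = 588.8
Friis cascade:
  F = 1.618 + (2.679 − 1)/85.11 + (4.539 − 1)/1413 + (4.295 − 1)/469.9 = 1.647
NF = 10 log₁₀(1.647) = 2.17 dB

2.17 dB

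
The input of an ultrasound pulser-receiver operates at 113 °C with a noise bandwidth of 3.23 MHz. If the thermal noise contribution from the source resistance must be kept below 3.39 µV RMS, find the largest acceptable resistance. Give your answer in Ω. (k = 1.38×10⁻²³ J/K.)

167 Ω

T = 113 °C + 273.15 = 386.15 K
Johnson–Nyquist: V_n = √(4kTRB) ⇒ R = V_n² / (4kTB)
4kTB = 4 × 1.38×10⁻²³ × 386.15 × 3.23×10⁶ = 6.88×10⁻¹⁴
R = (3.39×10⁻⁶)² / 6.88×10⁻¹⁴ = 1.67×10² Ω = 167 Ω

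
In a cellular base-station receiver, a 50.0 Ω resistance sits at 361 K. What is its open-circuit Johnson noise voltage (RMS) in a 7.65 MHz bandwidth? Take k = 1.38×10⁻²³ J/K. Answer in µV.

2.76 µV

V_n = √(4kTRB)
4kTRB = 4 × 1.38×10⁻²³ × 361 × 5.00×10¹ × 7.65×10⁶ = 7.62×10⁻¹² V²
V_n = √(7.62×10⁻¹²) = 2.76×10⁻⁶ V = 2.76 µV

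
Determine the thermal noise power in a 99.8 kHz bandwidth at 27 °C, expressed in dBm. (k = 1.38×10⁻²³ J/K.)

T = 27 °C + 273.15 = 300.15 K
P_n = kTB = 1.38×10⁻²³ × 300.15 × 9.98×10⁴ = 4.13×10⁻¹⁶ W
In dBm: 10 log₁₀(4.13×10⁻¹⁶ / 10⁻³) = −123.8 dBm

−123.8 dBm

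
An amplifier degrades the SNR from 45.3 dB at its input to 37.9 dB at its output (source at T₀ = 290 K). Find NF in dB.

NF (dB) = SNR_in(dB) − SNR_out(dB) when the source is at T₀
NF = 45.3 − 37.9 = 7.4 dB

7.4 dB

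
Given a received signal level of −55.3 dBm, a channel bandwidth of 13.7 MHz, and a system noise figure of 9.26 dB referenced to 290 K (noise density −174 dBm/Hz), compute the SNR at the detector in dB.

Noise floor: N = −174 + 10 log₁₀(B) + NF
10 log₁₀(1.37×10⁷) = 71.37 dB
N = −174 + 71.37 + 9.26 = −93.37 dBm
SNR = P_sig − N = −55.3 − (−93.37) = 38.07 dB → 38.1 dB

38.1 dB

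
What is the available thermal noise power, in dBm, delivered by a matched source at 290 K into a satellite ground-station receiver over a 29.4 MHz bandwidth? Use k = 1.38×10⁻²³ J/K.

P_n = kTB = 1.38×10⁻²³ × 290 × 2.94×10⁷ = 1.18×10⁻¹³ W
In dBm: 10 log₁₀(1.18×10⁻¹³ / 10⁻³) = −99.3 dBm

−99.3 dBm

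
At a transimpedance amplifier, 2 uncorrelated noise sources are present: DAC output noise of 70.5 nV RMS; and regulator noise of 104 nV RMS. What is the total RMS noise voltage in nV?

126 nV

Uncorrelated sources add in power (mean-square): V_tot = √(ΣV_i²)
V_tot = √[(7.05×10⁻⁸)² + (1.04×10⁻⁷)²] = 1.26×10⁻⁷ V = 126 nV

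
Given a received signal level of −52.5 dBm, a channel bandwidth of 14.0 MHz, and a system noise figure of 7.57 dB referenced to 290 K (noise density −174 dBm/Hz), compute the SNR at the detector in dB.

42.5 dB

Noise floor: N = −174 + 10 log₁₀(B) + NF
10 log₁₀(1.40×10⁷) = 71.46 dB
N = −174 + 71.46 + 7.57 = −94.97 dBm
SNR = P_sig − N = −52.5 − (−94.97) = 42.47 dB → 42.5 dB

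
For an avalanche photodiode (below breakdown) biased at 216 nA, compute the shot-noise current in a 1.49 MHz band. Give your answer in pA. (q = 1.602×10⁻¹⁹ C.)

321 pA

I_n = √(2qI·B)
2qI·B = 2 × 1.602×10⁻¹⁹ × 2.16×10⁻⁷ × 1.49×10⁶ = 1.03×10⁻¹⁹ A²
I_n = √(1.03×10⁻¹⁹) = 3.21×10⁻¹⁰ A = 321 pA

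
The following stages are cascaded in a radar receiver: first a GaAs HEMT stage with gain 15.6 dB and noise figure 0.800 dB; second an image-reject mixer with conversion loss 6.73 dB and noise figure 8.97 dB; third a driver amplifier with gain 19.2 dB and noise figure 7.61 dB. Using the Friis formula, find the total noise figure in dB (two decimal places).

3.03 dB

Convert to linear (a loss of L dB is a gain of −L dB): F_i = 10^(NF_i/10), G_i = 10^(G_i,dB/10)
  Stage 1: F_1 = 10^(0.800/10) = 1.202, G_1 = 10^(15.6/10) = 36.31
  Stage 2: F_2 = 10^(8.97/10) = 7.889, G_2 = 10^(−6.73/10) = 0.2123
  Stage 3: F_3 = 10^(7.61/10) = 5.768, G_3 = 10^(19.2/10) = 83.18
Friis cascade:
  F = 1.202 + (7.889 − 1)/36.31 + (5.768 − 1)/7.709 = 2.010
NF = 10 log₁₀(2.010) = 3.03 dB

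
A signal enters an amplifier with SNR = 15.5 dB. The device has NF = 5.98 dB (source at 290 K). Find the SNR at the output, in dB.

By definition F = SNR_in/SNR_out, so in dB: SNR_out = SNR_in − NF
SNR_out = 15.5 − 5.98 = 9.52 dB

9.52 dB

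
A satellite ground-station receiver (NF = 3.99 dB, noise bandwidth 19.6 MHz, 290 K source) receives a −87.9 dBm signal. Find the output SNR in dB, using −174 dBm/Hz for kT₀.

Noise floor: N = −174 + 10 log₁₀(B) + NF
10 log₁₀(1.96×10⁷) = 72.92 dB
N = −174 + 72.92 + 3.99 = −97.09 dBm
SNR = P_sig − N = −87.9 − (−97.09) = 9.19 dB → 9.2 dB

9.2 dB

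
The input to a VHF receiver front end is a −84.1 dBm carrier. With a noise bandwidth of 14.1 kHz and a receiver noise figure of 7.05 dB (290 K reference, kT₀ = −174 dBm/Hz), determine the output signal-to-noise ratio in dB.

41.4 dB

Noise floor: N = −174 + 10 log₁₀(B) + NF
10 log₁₀(1.41×10⁴) = 41.49 dB
N = −174 + 41.49 + 7.05 = −125.46 dBm
SNR = P_sig − N = −84.1 − (−125.46) = 41.36 dB → 41.4 dB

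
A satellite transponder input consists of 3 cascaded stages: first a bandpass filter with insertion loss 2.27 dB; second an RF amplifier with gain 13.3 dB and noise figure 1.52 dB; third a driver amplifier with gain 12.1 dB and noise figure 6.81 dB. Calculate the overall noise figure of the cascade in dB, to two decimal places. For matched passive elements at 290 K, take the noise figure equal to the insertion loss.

4.30 dB

Convert to linear (a loss of L dB is a gain of −L dB): F_i = 10^(NF_i/10), G_i = 10^(G_i,dB/10)
  Stage 1: F_1 = 10^(2.27/10) = 1.687, G_1 = 10^(−2.27/10) = 0.5929
  Stage 2: F_2 = 10^(1.52/10) = 1.419, G_2 = 10^(13.3/10) = 21.38
  Stage 3: F_3 = 10^(6.81/10) = 4.797, G_3 = 10^(12.1/10) = 16.22
Friis cascade:
  F = 1.687 + (1.419 − 1)/0.5929 + (4.797 − 1)/12.68 = 2.693
NF = 10 log₁₀(2.693) = 4.30 dB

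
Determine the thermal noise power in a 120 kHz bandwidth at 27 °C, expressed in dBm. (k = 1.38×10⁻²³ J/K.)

−123.0 dBm

T = 27 °C + 273.15 = 300.15 K
P_n = kTB = 1.38×10⁻²³ × 300.15 × 1.20×10⁵ = 4.97×10⁻¹⁶ W
In dBm: 10 log₁₀(4.97×10⁻¹⁶ / 10⁻³) = −123.0 dBm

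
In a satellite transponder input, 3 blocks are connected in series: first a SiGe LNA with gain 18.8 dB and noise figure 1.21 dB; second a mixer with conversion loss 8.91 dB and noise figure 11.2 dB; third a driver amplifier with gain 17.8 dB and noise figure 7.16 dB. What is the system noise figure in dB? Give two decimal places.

2.82 dB

Convert to linear (a loss of L dB is a gain of −L dB): F_i = 10^(NF_i/10), G_i = 10^(G_i,dB/10)
  Stage 1: F_1 = 10^(1.21/10) = 1.321, G_1 = 10^(18.8/10) = 75.86
  Stage 2: F_2 = 10^(11.2/10) = 13.18, G_2 = 10^(−8.91/10) = 0.1285
  Stage 3: F_3 = 10^(7.16/10) = 5.200, G_3 = 10^(17.8/10) = 60.26
Friis cascade:
  F = 1.321 + (13.18 − 1)/75.86 + (5.200 − 1)/9.750 = 1.913
NF = 10 log₁₀(1.913) = 2.82 dB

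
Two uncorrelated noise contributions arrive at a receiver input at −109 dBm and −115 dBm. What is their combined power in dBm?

Convert to linear, add, convert back:
P₁ = 1.26×10⁻¹⁴ W, P₂ = 3.16×10⁻¹⁵ W
P_tot = 1.58×10⁻¹⁴ W → 10 log₁₀(P_tot / 10⁻³) = −108.0 dBm

−108.0 dBm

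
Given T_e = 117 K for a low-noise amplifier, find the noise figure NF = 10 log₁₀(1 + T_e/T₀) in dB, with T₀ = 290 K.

1.47 dB

F = 1 + T_e/T₀ = 1 + 117/290 = 1.40345
NF = 10 log₁₀(1.40345) = 1.47 dB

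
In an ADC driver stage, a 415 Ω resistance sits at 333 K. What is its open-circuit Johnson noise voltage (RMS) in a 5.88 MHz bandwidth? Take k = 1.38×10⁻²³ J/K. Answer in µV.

6.70 µV

V_n = √(4kTRB)
4kTRB = 4 × 1.38×10⁻²³ × 333 × 4.15×10² × 5.88×10⁶ = 4.49×10⁻¹¹ V²
V_n = √(4.49×10⁻¹¹) = 6.70×10⁻⁶ V = 6.70 µV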